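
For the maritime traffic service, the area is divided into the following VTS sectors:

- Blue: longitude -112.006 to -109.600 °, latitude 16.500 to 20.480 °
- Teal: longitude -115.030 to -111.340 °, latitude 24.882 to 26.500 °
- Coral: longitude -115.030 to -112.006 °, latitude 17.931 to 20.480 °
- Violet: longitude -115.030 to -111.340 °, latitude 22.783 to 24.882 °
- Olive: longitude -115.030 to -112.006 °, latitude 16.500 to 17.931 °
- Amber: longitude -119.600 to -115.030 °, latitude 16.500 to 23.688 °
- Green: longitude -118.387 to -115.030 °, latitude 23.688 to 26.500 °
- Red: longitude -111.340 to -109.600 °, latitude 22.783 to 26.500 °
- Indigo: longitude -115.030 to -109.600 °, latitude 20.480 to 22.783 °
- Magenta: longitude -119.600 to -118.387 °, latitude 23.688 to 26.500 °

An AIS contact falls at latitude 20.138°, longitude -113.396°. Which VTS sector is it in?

Coral

The point has longitude = -113.396 and latitude = 20.138.
Only Coral satisfies -115.030 ≤ longitude ≤ -112.006 and 17.931 ≤ latitude ≤ 20.480.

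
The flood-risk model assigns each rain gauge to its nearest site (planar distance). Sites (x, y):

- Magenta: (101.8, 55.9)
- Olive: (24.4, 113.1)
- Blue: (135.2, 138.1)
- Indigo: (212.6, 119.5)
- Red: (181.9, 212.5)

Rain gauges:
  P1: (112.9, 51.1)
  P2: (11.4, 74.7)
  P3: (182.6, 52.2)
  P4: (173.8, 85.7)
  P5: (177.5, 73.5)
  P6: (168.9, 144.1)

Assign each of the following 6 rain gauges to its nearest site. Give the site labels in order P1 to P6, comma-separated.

Magenta, Olive, Indigo, Indigo, Indigo, Blue

P1 → Magenta (d²=146.25)
P2 → Olive (d²=1643.56)
P3 → Indigo (d²=5429.29)
P4 → Indigo (d²=2647.88)
P5 → Indigo (d²=3348.01)
P6 → Blue (d²=1171.69)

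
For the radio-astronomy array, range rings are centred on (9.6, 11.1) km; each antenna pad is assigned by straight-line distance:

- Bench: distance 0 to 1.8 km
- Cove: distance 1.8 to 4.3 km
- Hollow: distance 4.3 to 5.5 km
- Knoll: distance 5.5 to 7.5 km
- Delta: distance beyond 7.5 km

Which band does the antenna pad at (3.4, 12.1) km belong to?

Knoll

Distance = √((3.4−9.6)² + (12.1−11.1)²) = √(38.440 + 1.000) = 6.280 km.
5.5 ≤ 6.280 < 7.5 → Knoll.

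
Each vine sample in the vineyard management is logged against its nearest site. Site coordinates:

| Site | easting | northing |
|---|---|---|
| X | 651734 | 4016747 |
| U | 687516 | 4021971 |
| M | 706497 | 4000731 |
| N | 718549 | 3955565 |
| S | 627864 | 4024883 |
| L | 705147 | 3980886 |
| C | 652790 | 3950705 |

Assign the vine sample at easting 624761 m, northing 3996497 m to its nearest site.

S

Squared distances to each site:
X: 1137605229.000; U: 4587114701.000; M: 6698700452.000; N: 10471617568.000; S: 815393605.000; L: 6705612317.000; C: 2882532105.000.
Minimum at S.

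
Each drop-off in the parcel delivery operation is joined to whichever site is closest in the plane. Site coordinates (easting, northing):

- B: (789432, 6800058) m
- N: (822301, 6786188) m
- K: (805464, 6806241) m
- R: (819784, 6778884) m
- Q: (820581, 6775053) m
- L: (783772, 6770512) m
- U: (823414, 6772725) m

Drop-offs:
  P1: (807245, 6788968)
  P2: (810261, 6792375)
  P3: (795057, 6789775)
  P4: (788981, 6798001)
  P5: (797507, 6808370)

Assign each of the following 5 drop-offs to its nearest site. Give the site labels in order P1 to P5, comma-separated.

N, N, B, B, K

P1 → N (d²=234411536.00)
P2 → N (d²=183240569.00)
P3 → B (d²=137380714.00)
P4 → B (d²=4434650.00)
P5 → K (d²=67846490.00)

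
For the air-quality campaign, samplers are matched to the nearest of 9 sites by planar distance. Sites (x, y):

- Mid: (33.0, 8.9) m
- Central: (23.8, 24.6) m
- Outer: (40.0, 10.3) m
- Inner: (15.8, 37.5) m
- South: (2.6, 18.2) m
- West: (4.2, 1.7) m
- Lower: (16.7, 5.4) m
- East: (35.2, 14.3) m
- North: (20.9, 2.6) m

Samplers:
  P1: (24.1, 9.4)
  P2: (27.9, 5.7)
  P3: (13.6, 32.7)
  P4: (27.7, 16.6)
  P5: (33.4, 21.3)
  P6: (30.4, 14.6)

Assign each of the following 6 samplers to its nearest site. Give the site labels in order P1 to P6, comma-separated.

North, Mid, Inner, East, East, East

P1 → North (d²=56.48)
P2 → Mid (d²=36.25)
P3 → Inner (d²=27.88)
P4 → East (d²=61.54)
P5 → East (d²=52.24)
P6 → East (d²=23.13)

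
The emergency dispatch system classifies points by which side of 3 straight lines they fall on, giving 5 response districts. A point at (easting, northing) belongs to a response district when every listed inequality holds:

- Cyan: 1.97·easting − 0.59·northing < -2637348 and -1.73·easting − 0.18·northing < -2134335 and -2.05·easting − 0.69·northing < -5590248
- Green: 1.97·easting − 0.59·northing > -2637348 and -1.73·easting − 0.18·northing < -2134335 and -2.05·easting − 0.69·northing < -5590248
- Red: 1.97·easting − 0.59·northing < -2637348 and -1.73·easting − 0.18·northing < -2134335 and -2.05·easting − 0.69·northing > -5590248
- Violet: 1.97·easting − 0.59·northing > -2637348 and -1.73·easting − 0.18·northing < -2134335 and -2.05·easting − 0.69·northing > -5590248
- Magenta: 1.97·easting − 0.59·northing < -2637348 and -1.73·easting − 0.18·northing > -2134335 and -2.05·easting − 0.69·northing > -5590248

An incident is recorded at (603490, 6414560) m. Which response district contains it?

Green

1.97·603490 − 0.59·6414560 = -2595715.100, which is > -2637348
-1.73·603490 − 0.18·6414560 = -2198658.500, which is < -2134335
-2.05·603490 − 0.69·6414560 = -5663200.900, which is < -5590248
This sign pattern matches Green.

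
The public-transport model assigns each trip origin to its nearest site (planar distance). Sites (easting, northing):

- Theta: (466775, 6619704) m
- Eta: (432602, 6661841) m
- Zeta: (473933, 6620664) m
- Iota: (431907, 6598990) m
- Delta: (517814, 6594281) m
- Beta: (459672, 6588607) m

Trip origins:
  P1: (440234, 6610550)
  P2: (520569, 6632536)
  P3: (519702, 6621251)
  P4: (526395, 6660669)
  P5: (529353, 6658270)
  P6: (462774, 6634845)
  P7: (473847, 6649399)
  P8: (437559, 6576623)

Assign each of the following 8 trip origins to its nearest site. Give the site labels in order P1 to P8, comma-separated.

Iota, Delta, Delta, Zeta, Delta, Theta, Zeta, Iota

P1 → Iota (d²=202972529.00)
P2 → Delta (d²=1471035050.00)
P3 → Delta (d²=730945444.00)
P4 → Zeta (d²=4352661469.00)
P5 → Delta (d²=4227740642.00)
P6 → Theta (d²=245257882.00)
P7 → Zeta (d²=825707621.00)
P8 → Iota (d²=532227793.00)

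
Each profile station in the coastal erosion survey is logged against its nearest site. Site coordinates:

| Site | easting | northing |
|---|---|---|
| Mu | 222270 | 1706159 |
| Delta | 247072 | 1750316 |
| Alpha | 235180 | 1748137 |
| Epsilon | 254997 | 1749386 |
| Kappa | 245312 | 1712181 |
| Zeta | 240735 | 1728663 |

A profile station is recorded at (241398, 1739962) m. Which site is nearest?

Alpha

Squared distances to each site:
Mu: 1508523193.000; Delta: 139399592.000; Alpha: 105494149.000; Epsilon: 273744577.000; Kappa: 787103357.000; Zeta: 128106970.000.
Minimum at Alpha.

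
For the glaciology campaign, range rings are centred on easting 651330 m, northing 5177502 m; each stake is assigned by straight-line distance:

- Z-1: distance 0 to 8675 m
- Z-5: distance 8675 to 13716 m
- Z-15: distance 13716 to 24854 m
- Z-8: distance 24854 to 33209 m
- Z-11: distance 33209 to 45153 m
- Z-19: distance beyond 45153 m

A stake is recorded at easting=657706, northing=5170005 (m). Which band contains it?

Distance = √((657706−651330)² + (5170005−5177502)²) = √(40653376.000 + 56205009.000) = 9841.666 m.
8675 ≤ 9841.666 < 13716 → Z-5.

Z-5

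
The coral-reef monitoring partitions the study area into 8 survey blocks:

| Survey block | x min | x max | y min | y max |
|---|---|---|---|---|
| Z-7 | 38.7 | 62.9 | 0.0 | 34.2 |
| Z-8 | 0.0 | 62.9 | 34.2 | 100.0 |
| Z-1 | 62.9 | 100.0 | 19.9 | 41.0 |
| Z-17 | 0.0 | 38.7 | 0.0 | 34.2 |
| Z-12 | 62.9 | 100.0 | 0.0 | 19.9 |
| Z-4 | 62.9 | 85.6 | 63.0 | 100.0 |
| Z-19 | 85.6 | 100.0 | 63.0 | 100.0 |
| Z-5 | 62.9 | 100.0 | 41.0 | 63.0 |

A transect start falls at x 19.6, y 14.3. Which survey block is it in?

Z-17

The point has x = 19.6 and y = 14.3.
Only Z-17 satisfies 0.0 ≤ x ≤ 38.7 and 0.0 ≤ y ≤ 34.2.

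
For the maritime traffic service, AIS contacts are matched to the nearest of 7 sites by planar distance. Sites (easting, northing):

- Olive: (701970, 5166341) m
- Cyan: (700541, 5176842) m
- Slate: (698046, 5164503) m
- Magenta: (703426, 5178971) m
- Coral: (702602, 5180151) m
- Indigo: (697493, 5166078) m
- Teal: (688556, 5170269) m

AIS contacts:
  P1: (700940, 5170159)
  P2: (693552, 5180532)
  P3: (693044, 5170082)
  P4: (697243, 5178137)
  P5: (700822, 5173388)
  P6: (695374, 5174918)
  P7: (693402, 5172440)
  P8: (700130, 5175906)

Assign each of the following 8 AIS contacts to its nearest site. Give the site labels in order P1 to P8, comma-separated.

Olive, Cyan, Teal, Cyan, Cyan, Cyan, Teal, Cyan

P1 → Olive (d²=15638024.00)
P2 → Cyan (d²=62462221.00)
P3 → Teal (d²=20177113.00)
P4 → Cyan (d²=12553829.00)
P5 → Cyan (d²=12009077.00)
P6 → Cyan (d²=30399665.00)
P7 → Teal (d²=28196957.00)
P8 → Cyan (d²=1045017.00)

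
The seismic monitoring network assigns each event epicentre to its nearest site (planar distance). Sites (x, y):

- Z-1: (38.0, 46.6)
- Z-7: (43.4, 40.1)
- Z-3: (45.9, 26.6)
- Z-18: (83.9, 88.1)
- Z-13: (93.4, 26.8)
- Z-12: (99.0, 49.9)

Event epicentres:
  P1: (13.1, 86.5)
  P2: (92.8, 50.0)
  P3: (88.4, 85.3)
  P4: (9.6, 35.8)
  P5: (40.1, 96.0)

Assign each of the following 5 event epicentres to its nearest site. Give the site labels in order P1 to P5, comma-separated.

Z-1, Z-12, Z-18, Z-1, Z-18

P1 → Z-1 (d²=2212.02)
P2 → Z-12 (d²=38.45)
P3 → Z-18 (d²=28.09)
P4 → Z-1 (d²=923.20)
P5 → Z-18 (d²=1980.85)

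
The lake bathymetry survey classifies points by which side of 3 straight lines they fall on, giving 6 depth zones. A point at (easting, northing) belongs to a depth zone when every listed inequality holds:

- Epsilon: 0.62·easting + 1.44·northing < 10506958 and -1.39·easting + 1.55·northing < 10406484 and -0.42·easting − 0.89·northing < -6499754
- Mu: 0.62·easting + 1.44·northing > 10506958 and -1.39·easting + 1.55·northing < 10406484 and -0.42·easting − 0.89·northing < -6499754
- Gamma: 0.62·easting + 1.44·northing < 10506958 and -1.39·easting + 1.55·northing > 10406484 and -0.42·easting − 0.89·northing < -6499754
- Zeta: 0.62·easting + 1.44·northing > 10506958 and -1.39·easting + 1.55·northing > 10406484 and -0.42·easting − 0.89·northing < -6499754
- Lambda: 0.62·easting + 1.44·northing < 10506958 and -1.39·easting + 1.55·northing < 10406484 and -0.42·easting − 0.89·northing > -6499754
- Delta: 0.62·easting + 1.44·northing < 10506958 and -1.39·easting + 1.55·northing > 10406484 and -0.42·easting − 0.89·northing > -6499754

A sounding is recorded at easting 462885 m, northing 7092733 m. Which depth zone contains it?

Epsilon

0.62·462885 + 1.44·7092733 = 10500524.220, which is < 10506958
-1.39·462885 + 1.55·7092733 = 10350326.000, which is < 10406484
-0.42·462885 − 0.89·7092733 = -6506944.070, which is < -6499754
This sign pattern matches Epsilon.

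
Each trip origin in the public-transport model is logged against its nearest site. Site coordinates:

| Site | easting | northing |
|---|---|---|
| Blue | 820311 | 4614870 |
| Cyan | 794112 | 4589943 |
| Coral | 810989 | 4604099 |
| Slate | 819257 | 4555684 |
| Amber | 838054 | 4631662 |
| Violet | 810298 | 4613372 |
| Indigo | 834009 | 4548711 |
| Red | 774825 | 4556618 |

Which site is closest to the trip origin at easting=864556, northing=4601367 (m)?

Amber

Squared distances to each site:
Blue: 2139951034.000; Cyan: 5092864912.000; Coral: 2876887313.000; Slate: 4138935890.000; Amber: 1620143029.000; Violet: 3088050589.000; Indigo: 3705773545.000; Red: 10054125362.000.
Minimum at Amber.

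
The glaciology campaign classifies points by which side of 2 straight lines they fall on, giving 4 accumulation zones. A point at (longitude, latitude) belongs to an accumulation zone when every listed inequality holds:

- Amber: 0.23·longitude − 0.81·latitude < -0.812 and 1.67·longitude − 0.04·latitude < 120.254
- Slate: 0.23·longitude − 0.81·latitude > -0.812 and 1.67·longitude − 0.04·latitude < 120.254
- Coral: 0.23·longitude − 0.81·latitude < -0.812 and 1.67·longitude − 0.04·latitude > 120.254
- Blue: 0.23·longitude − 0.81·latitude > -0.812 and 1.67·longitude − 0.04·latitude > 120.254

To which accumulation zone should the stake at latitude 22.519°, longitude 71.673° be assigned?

0.23·71.673 − 0.81·22.519 = -1.756, which is < -0.812
1.67·71.673 − 0.04·22.519 = 118.793, which is < 120.254
This sign pattern matches Amber.

Amber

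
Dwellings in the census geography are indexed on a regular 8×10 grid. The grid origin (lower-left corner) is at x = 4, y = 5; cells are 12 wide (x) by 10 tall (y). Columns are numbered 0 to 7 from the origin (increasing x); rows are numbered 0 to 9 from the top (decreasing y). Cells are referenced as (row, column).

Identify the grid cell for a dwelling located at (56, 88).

Column index: ⌊(56 − 4) / 12⌋ = ⌊4.333⌋ = 4
Row offset from origin: ⌊(88 − 5) / 10⌋ = ⌊8.300⌋ = 8 → row 1 (counted from top)

(1, 4)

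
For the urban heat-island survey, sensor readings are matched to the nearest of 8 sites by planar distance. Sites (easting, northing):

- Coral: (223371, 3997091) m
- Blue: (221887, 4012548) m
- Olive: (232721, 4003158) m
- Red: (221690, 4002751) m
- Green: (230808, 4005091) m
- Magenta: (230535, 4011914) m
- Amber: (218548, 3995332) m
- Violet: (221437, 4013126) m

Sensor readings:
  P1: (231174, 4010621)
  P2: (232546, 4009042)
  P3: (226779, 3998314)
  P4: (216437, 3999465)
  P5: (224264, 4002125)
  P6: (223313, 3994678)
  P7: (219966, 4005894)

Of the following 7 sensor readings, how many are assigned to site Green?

P1 → Magenta
P2 → Magenta
P3 → Coral
P4 → Amber
P5 → Red
P6 → Coral
P7 → Red
0 of the 7 go to Green.

0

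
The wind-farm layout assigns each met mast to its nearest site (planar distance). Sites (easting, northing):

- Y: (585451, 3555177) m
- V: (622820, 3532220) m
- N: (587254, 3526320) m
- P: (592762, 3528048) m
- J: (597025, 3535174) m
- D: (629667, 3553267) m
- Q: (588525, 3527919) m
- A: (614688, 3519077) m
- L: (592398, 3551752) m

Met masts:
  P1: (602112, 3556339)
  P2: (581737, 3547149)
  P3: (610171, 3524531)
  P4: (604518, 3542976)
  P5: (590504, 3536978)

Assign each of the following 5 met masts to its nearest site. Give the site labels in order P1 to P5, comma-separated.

L, Y, A, J, J

P1 → L (d²=115402365.00)
P2 → Y (d²=78242580.00)
P3 → A (d²=50149405.00)
P4 → J (d²=117016253.00)
P5 → J (d²=45777857.00)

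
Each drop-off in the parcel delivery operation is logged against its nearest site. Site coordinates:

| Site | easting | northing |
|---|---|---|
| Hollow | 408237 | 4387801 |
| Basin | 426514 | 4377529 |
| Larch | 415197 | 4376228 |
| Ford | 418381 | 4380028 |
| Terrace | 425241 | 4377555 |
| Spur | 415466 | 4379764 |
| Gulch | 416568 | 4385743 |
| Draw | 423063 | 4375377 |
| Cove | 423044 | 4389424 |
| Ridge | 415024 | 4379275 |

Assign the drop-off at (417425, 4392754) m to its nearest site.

Squared distances to each site:
Hollow: 108951553.000; Basin: 314410546.000; Larch: 278072660.000; Ford: 162865012.000; Terrace: 292099457.000; Spur: 172577781.000; Gulch: 49888570.000; Draw: 333747173.000; Cove: 42662061.000; Ridge: 187448242.000.
Minimum at Cove.

Cove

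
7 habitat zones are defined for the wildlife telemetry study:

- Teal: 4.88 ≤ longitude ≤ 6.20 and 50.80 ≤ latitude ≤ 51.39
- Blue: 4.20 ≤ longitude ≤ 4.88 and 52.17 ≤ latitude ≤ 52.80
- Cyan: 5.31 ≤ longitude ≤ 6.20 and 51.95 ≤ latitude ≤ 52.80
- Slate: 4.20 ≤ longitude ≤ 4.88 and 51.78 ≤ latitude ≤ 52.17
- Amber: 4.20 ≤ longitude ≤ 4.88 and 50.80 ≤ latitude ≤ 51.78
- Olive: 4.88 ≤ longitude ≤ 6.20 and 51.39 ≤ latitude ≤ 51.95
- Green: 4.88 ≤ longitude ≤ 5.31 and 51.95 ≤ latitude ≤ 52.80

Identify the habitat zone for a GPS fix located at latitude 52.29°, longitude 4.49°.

The point has longitude = 4.49 and latitude = 52.29.
Only Blue satisfies 4.20 ≤ longitude ≤ 4.88 and 52.17 ≤ latitude ≤ 52.80.

Blue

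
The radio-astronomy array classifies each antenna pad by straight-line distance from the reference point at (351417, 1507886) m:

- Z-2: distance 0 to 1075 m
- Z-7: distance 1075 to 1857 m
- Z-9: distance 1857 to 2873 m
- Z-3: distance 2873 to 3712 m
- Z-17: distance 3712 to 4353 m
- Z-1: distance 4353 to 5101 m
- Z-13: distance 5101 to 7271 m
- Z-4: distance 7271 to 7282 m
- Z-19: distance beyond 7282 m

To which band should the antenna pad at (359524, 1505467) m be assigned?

Z-19

Distance = √((359524−351417)² + (1505467−1507886)²) = √(65723449.000 + 5851561.000) = 8460.202 m.
7282 ≤ 8460.202 < ∞ → Z-19.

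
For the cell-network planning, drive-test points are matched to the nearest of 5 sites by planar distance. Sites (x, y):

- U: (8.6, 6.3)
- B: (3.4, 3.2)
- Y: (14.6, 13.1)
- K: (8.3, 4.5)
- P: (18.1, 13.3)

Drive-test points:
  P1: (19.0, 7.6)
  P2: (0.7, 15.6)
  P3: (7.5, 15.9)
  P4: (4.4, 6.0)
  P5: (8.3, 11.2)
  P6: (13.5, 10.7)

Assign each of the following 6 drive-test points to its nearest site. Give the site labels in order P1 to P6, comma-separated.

P1 → P (d²=33.30)
P2 → U (d²=148.90)
P3 → Y (d²=58.25)
P4 → B (d²=8.84)
P5 → U (d²=24.10)
P6 → Y (d²=6.97)

P, U, Y, B, U, Y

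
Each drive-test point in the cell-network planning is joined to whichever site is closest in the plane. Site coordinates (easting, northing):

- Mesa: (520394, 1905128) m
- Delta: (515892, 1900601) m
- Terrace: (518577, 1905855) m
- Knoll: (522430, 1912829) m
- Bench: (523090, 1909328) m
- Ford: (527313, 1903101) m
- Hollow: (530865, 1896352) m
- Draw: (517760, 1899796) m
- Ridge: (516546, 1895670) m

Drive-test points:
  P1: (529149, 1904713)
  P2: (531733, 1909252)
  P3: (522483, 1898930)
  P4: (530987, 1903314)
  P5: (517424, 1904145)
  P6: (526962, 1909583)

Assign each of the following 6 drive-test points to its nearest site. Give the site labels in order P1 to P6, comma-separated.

P1 → Ford (d²=5969440.00)
P2 → Ford (d²=57371201.00)
P3 → Draw (d²=23056685.00)
P4 → Ford (d²=13543645.00)
P5 → Terrace (d²=4253509.00)
P6 → Bench (d²=15057409.00)

Ford, Ford, Draw, Ford, Terrace, Bench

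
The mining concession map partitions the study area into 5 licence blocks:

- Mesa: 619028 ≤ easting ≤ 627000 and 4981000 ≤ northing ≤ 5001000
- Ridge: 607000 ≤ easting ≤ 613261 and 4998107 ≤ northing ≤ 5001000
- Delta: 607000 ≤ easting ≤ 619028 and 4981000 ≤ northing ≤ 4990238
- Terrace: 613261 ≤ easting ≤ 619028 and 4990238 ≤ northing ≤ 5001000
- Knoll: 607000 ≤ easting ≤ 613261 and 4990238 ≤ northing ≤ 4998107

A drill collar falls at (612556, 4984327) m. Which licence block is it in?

Delta

The point has easting = 612556 and northing = 4984327.
Only Delta satisfies 607000 ≤ easting ≤ 619028 and 4981000 ≤ northing ≤ 4990238.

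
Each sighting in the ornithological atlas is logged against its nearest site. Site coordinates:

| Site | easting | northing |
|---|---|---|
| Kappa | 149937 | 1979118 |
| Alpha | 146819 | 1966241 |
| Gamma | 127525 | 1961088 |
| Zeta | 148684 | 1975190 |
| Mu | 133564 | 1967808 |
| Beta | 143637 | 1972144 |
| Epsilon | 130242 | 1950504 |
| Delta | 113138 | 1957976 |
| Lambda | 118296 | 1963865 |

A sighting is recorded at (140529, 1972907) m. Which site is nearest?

Beta

Squared distances to each site:
Kappa: 127086985.000; Alpha: 83999656.000; Gamma: 308792777.000; Zeta: 71716114.000; Mu: 74511026.000; Beta: 10241833.000; Epsilon: 607716778.000; Delta: 973201642.000; Lambda: 576064053.000.
Minimum at Beta.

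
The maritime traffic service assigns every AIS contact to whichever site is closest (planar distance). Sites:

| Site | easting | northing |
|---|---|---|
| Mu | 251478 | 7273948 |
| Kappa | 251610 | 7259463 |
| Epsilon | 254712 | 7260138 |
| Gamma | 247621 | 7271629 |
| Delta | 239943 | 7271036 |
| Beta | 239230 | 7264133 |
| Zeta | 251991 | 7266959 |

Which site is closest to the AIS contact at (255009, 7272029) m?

Squared distances to each site:
Mu: 16150522.000; Kappa: 169457557.000; Epsilon: 141484090.000; Gamma: 54742544.000; Delta: 227970405.000; Beta: 311323657.000; Zeta: 34813224.000.
Minimum at Mu.

Mu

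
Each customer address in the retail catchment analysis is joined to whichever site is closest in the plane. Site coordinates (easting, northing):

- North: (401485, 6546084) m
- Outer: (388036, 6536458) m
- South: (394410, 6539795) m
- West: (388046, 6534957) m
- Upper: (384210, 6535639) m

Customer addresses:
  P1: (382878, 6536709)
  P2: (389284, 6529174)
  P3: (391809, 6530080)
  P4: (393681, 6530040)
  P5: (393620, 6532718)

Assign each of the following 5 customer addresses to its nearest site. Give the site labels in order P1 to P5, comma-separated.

Upper, West, West, West, West

P1 → Upper (d²=2919124.00)
P2 → West (d²=34975733.00)
P3 → West (d²=37945298.00)
P4 → West (d²=55930114.00)
P5 → West (d²=36082597.00)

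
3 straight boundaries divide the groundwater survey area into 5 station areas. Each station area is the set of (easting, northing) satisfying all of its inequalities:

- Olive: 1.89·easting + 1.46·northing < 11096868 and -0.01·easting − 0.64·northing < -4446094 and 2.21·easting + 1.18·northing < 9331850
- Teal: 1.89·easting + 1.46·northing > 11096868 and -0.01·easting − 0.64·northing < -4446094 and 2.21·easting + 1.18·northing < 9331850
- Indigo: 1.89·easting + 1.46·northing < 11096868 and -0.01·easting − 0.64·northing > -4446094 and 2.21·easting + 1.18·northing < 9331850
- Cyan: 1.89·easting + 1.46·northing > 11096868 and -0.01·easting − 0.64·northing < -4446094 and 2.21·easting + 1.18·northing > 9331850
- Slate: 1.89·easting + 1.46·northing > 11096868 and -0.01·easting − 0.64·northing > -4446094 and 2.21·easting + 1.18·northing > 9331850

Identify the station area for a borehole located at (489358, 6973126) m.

1.89·489358 + 1.46·6973126 = 11105650.580, which is > 11096868
-0.01·489358 − 0.64·6973126 = -4467694.220, which is < -4446094
2.21·489358 + 1.18·6973126 = 9309769.860, which is < 9331850
This sign pattern matches Teal.

Teal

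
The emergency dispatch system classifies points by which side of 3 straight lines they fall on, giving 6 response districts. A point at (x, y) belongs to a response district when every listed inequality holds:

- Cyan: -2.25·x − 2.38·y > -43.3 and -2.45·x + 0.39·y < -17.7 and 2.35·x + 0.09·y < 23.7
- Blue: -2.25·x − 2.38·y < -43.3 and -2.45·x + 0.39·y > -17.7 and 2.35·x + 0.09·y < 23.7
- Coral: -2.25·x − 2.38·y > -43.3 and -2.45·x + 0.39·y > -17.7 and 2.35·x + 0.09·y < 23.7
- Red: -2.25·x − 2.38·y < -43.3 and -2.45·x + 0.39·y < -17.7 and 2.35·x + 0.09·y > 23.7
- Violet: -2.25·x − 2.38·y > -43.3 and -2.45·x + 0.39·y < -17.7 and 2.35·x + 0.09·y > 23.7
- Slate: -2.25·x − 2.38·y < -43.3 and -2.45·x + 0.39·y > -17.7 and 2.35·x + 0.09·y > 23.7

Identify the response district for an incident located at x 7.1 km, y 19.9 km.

-2.25·7.1 − 2.38·19.9 = -63.337, which is < -43.3
-2.45·7.1 + 0.39·19.9 = -9.634, which is > -17.7
2.35·7.1 + 0.09·19.9 = 18.476, which is < 23.7
This sign pattern matches Blue.

Blue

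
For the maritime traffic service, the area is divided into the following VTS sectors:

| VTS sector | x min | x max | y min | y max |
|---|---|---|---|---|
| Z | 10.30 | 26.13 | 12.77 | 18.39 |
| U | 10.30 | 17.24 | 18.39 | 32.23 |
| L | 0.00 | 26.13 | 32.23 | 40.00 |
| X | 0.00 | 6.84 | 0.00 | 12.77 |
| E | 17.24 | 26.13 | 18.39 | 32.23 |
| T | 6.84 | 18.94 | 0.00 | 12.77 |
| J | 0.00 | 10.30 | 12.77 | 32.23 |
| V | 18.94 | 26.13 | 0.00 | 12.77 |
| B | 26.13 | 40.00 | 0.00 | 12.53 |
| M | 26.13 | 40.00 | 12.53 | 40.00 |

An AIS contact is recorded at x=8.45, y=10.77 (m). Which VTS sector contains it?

T

The point has x = 8.45 and y = 10.77.
Only T satisfies 6.84 ≤ x ≤ 18.94 and 0.00 ≤ y ≤ 12.77.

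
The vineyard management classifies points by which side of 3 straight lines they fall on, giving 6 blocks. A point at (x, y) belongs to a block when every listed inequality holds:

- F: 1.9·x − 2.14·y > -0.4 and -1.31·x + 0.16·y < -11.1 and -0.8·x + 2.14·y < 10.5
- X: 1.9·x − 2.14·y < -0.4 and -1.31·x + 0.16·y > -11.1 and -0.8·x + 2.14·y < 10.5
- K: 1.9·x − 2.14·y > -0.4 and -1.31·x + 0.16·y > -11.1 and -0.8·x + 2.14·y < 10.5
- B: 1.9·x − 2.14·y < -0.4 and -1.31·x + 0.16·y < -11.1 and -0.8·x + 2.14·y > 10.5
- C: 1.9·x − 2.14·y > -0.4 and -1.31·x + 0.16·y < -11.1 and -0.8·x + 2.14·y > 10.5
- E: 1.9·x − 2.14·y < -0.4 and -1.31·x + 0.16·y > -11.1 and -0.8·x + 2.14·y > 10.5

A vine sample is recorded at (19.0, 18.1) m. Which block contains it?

B

1.9·19.0 − 2.14·18.1 = -2.634, which is < -0.4
-1.31·19.0 + 0.16·18.1 = -21.994, which is < -11.1
-0.8·19.0 + 2.14·18.1 = 23.534, which is > 10.5
This sign pattern matches B.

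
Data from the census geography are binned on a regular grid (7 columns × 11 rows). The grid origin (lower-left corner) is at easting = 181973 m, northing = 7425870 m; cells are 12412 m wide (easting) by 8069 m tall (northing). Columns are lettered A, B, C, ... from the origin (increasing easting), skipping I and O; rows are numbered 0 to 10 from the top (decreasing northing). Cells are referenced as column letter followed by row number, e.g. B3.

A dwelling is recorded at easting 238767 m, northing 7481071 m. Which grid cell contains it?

Column index: ⌊(238767 − 181973) / 12412⌋ = ⌊4.576⌋ = 4 → column E
Row offset from origin: ⌊(7481071 − 7425870) / 8069⌋ = ⌊6.841⌋ = 6 → row 4 (counted from top)

E4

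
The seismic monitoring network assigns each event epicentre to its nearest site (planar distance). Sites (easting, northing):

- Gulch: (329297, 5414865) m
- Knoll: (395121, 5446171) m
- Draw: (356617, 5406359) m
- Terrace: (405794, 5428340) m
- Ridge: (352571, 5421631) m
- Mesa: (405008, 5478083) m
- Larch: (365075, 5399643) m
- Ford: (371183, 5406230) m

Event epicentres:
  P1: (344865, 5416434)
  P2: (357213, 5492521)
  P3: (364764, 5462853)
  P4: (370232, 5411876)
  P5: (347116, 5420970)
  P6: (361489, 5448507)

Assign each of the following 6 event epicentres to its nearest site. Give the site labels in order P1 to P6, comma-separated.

Ridge, Mesa, Knoll, Ford, Ridge, Ridge

P1 → Ridge (d²=86391245.00)
P2 → Mesa (d²=2492817869.00)
P3 → Knoll (d²=1199836573.00)
P4 → Ford (d²=32781717.00)
P5 → Ridge (d²=30193946.00)
P6 → Ridge (d²=801850100.00)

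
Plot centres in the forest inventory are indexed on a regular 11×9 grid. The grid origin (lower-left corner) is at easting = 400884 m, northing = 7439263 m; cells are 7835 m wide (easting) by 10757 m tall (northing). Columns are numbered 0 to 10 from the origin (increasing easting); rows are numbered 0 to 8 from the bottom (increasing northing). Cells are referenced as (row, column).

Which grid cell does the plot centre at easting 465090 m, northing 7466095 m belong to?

Column index: ⌊(465090 − 400884) / 7835⌋ = ⌊8.195⌋ = 8
Row offset from origin: ⌊(7466095 − 7439263) / 10757⌋ = ⌊2.494⌋ = 2 → row 2

(2, 8)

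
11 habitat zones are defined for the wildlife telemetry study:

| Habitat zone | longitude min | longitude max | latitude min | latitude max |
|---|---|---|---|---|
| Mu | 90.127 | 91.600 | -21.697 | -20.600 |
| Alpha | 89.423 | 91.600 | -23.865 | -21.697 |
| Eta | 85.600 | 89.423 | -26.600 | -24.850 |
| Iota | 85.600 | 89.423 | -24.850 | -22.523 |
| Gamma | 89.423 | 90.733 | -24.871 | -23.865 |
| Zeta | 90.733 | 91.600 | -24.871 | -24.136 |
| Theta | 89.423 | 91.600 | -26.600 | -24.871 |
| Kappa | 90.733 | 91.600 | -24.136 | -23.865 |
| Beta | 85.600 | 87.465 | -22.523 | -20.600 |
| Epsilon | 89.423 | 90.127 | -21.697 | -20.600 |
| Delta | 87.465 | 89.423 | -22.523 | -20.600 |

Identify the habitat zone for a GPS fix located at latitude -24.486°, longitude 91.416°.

Zeta

The point has longitude = 91.416 and latitude = -24.486.
Only Zeta satisfies 90.733 ≤ longitude ≤ 91.600 and -24.871 ≤ latitude ≤ -24.136.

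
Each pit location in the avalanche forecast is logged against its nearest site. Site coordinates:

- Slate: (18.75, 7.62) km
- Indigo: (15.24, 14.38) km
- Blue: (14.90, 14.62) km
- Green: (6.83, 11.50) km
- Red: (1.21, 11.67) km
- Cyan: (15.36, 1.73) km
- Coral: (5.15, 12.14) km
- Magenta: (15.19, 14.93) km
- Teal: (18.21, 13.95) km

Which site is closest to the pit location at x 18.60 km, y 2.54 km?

Cyan

Squared distances to each site:
Slate: 25.829; Indigo: 151.475; Blue: 159.616; Green: 218.815; Red: 385.769; Cyan: 11.154; Coral: 273.063; Magenta: 165.140; Teal: 130.340.
Minimum at Cyan.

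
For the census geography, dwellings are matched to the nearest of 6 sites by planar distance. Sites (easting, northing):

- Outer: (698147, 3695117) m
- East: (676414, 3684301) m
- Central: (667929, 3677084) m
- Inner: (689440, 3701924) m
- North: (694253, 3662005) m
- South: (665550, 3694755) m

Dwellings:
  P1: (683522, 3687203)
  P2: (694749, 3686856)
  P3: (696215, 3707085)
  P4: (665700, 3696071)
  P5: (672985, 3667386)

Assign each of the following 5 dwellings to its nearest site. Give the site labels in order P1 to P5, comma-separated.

P1 → East (d²=58945268.00)
P2 → Outer (d²=79790525.00)
P3 → Inner (d²=72536546.00)
P4 → South (d²=1754356.00)
P5 → Central (d²=119614340.00)

East, Outer, Inner, South, Central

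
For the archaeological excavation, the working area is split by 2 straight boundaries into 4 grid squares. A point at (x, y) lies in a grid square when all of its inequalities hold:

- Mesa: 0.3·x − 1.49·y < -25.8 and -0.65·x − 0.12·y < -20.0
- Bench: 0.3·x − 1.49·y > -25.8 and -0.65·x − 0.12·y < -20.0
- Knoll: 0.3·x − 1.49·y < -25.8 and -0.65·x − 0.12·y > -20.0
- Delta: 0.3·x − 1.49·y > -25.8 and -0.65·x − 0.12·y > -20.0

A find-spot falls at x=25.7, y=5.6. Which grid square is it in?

0.3·25.7 − 1.49·5.6 = -0.634, which is > -25.8
-0.65·25.7 − 0.12·5.6 = -17.377, which is > -20.0
This sign pattern matches Delta.

Delta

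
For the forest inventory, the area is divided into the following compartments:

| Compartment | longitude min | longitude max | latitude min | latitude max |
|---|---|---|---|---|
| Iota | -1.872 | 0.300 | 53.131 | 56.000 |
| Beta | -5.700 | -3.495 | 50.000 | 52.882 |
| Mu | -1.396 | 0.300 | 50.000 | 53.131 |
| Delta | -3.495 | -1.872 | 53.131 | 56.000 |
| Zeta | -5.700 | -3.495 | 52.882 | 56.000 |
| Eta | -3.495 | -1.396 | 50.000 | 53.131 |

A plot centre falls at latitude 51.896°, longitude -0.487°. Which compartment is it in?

Mu

The point has longitude = -0.487 and latitude = 51.896.
Only Mu satisfies -1.396 ≤ longitude ≤ 0.300 and 50.000 ≤ latitude ≤ 53.131.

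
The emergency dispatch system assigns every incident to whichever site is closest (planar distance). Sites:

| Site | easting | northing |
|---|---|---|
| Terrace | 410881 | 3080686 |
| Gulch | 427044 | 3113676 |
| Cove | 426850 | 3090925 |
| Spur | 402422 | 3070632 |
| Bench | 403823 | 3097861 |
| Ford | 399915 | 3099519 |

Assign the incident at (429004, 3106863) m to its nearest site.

Squared distances to each site:
Terrace: 1013678458.000; Gulch: 50258569.000; Cove: 258659560.000; Spur: 2019288085.000; Bench: 715118765.000; Ford: 900104257.000.
Minimum at Gulch.

Gulch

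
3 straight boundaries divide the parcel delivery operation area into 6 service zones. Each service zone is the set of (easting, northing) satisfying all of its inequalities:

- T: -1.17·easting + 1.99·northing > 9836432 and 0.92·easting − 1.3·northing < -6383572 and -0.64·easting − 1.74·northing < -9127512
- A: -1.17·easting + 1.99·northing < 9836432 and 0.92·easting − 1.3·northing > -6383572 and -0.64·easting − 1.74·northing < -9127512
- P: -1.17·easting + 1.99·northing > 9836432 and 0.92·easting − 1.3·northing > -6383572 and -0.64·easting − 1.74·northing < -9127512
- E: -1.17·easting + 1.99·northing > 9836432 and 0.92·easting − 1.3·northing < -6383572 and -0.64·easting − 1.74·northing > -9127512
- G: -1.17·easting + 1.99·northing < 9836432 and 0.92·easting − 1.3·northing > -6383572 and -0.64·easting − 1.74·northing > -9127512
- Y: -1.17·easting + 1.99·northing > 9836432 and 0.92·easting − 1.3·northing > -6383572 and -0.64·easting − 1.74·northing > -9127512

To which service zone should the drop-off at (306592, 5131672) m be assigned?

E

-1.17·306592 + 1.99·5131672 = 9853314.640, which is > 9836432
0.92·306592 − 1.3·5131672 = -6389108.960, which is < -6383572
-0.64·306592 − 1.74·5131672 = -9125328.160, which is > -9127512
This sign pattern matches E.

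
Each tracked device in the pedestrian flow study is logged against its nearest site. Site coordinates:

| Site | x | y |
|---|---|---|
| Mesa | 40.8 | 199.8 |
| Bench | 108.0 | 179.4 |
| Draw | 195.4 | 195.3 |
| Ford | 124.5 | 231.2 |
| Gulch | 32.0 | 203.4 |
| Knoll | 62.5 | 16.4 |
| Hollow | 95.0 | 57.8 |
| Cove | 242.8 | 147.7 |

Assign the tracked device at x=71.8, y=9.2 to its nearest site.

Squared distances to each site:
Mesa: 37289.360; Bench: 30278.480; Draw: 49910.170; Ford: 52061.290; Gulch: 39297.680; Knoll: 138.330; Hollow: 2900.200; Cove: 48423.250.
Minimum at Knoll.

Knoll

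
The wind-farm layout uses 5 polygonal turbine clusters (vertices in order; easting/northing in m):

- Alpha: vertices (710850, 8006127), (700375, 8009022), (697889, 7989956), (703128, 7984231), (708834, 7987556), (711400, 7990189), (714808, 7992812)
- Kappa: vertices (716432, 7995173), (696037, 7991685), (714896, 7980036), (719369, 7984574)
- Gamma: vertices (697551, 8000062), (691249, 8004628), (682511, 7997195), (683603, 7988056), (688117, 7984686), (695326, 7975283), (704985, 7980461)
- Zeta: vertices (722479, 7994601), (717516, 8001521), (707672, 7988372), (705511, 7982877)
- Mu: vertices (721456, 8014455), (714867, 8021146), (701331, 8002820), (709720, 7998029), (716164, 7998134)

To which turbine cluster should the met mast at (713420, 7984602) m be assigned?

Kappa

Cast a ray rightward from (713420, 7984602). For each polygon, the edges (by vertex number in listed order) whose endpoints lie on opposite sides of northing = 7984602, where each meets that height, and whether that is right or left of the point:
Alpha: 3–4 at easting≈702788.5 (left), 4–5 at easting≈703764.7 (left) → 0 crossings.
Kappa: 2–3 at easting≈707503.9 (left), 4–1 at easting≈719361.2 (right) → 1 crossing.
Gamma: 5–6 at easting≈688181.4 (left), 7–1 at easting≈703414.5 (left) → 0 crossings.
Zeta: 3–4 at easting≈706189.4 (left), 4–1 at easting≈708007.6 (left) → 0 crossings.
Mu: no edge straddles that height → 0 crossings.
Only Kappa has an odd count, so the point is inside Kappa.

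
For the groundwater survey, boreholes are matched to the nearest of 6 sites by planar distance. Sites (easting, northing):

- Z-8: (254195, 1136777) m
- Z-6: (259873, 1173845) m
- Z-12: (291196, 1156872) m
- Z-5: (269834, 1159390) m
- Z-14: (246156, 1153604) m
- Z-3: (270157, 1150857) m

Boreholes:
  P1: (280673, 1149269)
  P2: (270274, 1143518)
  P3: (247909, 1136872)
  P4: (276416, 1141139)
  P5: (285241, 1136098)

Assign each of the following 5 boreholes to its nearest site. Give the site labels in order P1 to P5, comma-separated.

Z-3, Z-3, Z-8, Z-3, Z-3

P1 → Z-3 (d²=113108000.00)
P2 → Z-3 (d²=53874610.00)
P3 → Z-8 (d²=39522821.00)
P4 → Z-3 (d²=133614605.00)
P5 → Z-3 (d²=445355137.00)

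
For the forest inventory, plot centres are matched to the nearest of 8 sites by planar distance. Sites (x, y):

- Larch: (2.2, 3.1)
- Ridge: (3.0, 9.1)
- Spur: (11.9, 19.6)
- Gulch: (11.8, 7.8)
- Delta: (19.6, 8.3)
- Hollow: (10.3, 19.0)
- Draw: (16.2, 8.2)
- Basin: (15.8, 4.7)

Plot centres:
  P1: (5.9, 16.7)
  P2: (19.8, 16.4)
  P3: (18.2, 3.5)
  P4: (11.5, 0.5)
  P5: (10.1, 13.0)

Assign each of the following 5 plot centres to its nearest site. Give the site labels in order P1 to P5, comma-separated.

P1 → Hollow (d²=24.65)
P2 → Delta (d²=65.65)
P3 → Basin (d²=7.20)
P4 → Basin (d²=36.13)
P5 → Gulch (d²=29.93)

Hollow, Delta, Basin, Basin, Gulch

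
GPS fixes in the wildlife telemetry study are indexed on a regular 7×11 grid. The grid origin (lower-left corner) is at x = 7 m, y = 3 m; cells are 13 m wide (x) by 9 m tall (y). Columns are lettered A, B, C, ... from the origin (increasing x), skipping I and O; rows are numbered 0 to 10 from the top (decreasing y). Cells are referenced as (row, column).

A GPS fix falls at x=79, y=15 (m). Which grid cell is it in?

(9, F)

Column index: ⌊(79 − 7) / 13⌋ = ⌊5.538⌋ = 5 → column F
Row offset from origin: ⌊(15 − 3) / 9⌋ = ⌊1.333⌋ = 1 → row 9 (counted from top)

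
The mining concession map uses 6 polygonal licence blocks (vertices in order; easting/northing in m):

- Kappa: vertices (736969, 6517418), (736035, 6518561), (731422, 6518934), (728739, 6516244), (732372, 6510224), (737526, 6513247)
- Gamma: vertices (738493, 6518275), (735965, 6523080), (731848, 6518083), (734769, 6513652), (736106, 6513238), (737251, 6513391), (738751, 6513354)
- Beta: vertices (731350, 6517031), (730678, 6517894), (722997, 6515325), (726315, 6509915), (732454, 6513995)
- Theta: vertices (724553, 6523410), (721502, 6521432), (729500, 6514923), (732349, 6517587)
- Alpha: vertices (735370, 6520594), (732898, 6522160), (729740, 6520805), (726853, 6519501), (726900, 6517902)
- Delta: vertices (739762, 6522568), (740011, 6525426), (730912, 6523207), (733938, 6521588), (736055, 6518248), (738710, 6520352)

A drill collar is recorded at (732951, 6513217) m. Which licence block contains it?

Kappa

Cast a ray rightward from (732951, 6513217). For each polygon, the edges (by vertex number in listed order) whose endpoints lie on opposite sides of northing = 6513217, where each meets that height, and whether that is right or left of the point:
Kappa: 4–5 at easting≈730565.8 (left), 5–6 at easting≈737474.9 (right) → 1 crossing.
Gamma: no edge straddles that height → 0 crossings.
Beta: 3–4 at easting≈724289.9 (left), 4–5 at easting≈731283.4 (left) → 0 crossings.
Theta: no edge straddles that height → 0 crossings.
Alpha: no edge straddles that height → 0 crossings.
Delta: no edge straddles that height → 0 crossings.
Only Kappa has an odd count, so the point is inside Kappa.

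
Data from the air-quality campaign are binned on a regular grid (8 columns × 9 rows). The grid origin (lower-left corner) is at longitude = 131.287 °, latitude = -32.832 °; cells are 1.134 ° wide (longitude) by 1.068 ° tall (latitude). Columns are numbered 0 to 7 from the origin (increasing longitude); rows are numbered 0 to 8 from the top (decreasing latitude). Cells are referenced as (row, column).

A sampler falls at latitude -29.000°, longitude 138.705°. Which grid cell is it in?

(5, 6)

Column index: ⌊(138.705 − 131.287) / 1.134⌋ = ⌊6.541⌋ = 6
Row offset from origin: ⌊(-29.000 − -32.832) / 1.068⌋ = ⌊3.588⌋ = 3 → row 5 (counted from top)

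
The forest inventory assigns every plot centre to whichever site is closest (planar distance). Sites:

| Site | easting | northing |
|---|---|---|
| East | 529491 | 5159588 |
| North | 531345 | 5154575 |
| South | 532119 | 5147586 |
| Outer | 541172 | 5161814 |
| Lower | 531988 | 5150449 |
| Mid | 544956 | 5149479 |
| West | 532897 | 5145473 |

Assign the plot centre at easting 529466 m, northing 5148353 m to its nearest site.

Squared distances to each site:
East: 126225850.000; North: 42243925.000; South: 7626698.000; Outer: 318228957.000; Lower: 10753700.000; Mid: 241207976.000; West: 20066161.000.
Minimum at South.

South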